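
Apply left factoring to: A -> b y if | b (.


Common prefix: 'b'
Factored: A -> b A', A' -> y if | (


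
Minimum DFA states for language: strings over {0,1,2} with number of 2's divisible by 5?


Track (count of 2) mod 5: states 0..4, accept at 0
Minimal DFA: 5 states


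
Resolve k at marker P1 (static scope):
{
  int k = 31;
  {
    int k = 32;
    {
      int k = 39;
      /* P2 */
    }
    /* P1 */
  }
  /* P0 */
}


k declared in the same block as P1
k = 32


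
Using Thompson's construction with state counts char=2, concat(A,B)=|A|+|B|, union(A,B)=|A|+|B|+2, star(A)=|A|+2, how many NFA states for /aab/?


Syntax tree has 3 char leaf(s), 0 union(s), 0 star(s)
chars contribute 3×2 = 6; each union adds +2; each star adds +2
Total: 6 + 0 + 0 = 6 states


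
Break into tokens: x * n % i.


Scan left to right, longest-match per lexeme
Tokens: ID(x), OP(*), ID(n), OP(%), ID(i)


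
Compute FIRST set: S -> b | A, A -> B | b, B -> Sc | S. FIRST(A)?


Per alternative of A: FIRST(B) = {b}; FIRST(b) = {b}
FIRST(A) = {b}


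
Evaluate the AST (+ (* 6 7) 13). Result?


Evaluate inner: (* 6 7) = 42
Evaluate root: (+ 42 13) = 55
Result: 55


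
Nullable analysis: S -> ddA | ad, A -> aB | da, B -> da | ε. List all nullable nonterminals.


A nonterminal is nullable iff some alternative derives ε (directly, or every symbol in it is nullable)
Nullable: {B}


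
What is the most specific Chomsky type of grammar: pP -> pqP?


LHS has context (more than one symbol) and |LHS| ≤ |RHS|
Classification: Type 1 (Context-Sensitive)


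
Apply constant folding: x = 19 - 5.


19 - 5 = 14 at compile time
Optimized: x = 14


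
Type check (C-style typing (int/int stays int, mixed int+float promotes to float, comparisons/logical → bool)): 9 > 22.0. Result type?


Operand types: int > float
Rule: comparison yields bool
Result type: bool


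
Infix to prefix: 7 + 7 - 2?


left-to-right (same/higher precedence on left): tree is (- (+ 7 7) 2)
Prefix: - + 7 7 2


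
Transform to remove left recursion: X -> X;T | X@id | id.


Left-recursive alternatives: X;T, X@id; non-recursive: id
Introduce X': X -> idX', X' -> ;TX' | @idX' | ε


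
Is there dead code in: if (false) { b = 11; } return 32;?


condition is constant false, so the whole block is unreachable
Dead: 'if (false) { b = 11; }'


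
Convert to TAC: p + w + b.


Break into single-operator statements:
t1 = p + w
t2 = t1 + b


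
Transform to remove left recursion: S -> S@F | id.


Left-recursive alternatives: S@F; non-recursive: id
Introduce S': S -> idS', S' -> @FS' | ε


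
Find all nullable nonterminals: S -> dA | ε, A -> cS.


A nonterminal is nullable iff some alternative derives ε (directly, or every symbol in it is nullable)
Nullable: {S}


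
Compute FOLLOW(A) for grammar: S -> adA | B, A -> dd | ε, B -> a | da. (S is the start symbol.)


$ ∈ FOLLOW(S). For each A -> αBβ: add FIRST(β)\{ε} to FOLLOW(B); if β nullable, add FOLLOW(A).
FOLLOW(A) = {$}


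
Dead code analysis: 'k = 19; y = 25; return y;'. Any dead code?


k is assigned but never read
Dead: 'k = 19'


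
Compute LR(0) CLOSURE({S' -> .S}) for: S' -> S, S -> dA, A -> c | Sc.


Start: S' -> .S
For each item with dot before a nonterminal B, add B -> .γ for every B-production
Closure: [S' -> .S, S -> .dA]


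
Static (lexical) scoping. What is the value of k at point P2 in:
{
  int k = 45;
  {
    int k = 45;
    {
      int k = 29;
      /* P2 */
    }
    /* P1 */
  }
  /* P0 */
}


k declared in the same block as P2
k = 29


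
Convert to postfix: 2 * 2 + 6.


Left to right (same or higher precedence on left)
Postfix: 2 2 * 6 +


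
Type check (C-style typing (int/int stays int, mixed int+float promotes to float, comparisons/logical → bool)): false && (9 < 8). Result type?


Operand types: bool && bool
Rule: logical operators take bool operands and yield bool
Result type: bool


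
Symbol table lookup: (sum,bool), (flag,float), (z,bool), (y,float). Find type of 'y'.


Lookup 'y' → type float


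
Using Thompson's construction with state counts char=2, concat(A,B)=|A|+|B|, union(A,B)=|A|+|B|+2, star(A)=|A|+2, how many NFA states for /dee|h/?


Syntax tree has 4 char leaf(s), 1 union(s), 0 star(s)
chars contribute 4×2 = 8; each union adds +2; each star adds +2
Total: 8 + 2 + 0 = 10 states


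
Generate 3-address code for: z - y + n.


Break into single-operator statements:
t1 = z - y
t2 = t1 + n


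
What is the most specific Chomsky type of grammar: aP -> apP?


LHS has context (more than one symbol) and |LHS| ≤ |RHS|
Classification: Type 1 (Context-Sensitive)


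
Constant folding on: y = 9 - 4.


9 - 4 = 5 at compile time
Optimized: y = 5


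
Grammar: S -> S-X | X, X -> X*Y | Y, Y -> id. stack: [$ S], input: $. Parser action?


start symbol S on stack, input exhausted
Action: accept


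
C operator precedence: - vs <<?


'-' is additive (level 9); '<<' is shift (level 8)
Higher level binds tighter
'-' has higher precedence than '<<'


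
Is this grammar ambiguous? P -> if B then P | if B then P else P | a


dangling else: 'if B then if B then a else a' parses two ways
Ambiguous


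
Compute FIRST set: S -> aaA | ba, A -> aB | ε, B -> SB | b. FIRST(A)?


Per alternative of A: FIRST(aB) = {a}; FIRST(ε) = {ε}
FIRST(A) = {a, ε}


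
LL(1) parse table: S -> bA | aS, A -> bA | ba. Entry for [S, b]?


For [S, b]: 'b' ∈ FIRST(bA)
Entry: S -> bA


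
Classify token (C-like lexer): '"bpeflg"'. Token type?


Pattern: double-quoted sequence
Type: STRING_LITERAL


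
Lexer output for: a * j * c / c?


Scan left to right, longest-match per lexeme
Tokens: ID(a), OP(*), ID(j), OP(*), ID(c), OP(/), ID(c)


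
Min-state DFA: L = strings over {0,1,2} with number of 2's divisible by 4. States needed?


Track (count of 2) mod 4: states 0..3, accept at 0
Minimal DFA: 4 states


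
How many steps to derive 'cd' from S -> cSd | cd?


Derivation: S => cd
Steps: 1


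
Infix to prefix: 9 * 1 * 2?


left-to-right (same/higher precedence on left): tree is (* (* 9 1) 2)
Prefix: * * 9 1 2


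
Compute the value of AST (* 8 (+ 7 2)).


Evaluate inner: (+ 7 2) = 9
Evaluate root: (* 8 9) = 72
Result: 72


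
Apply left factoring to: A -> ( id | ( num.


Common prefix: '('
Factored: A -> ( A', A' -> id | num


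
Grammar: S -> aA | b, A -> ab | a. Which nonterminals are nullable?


A nonterminal is nullable iff some alternative derives ε (directly, or every symbol in it is nullable)
Nullable: {}


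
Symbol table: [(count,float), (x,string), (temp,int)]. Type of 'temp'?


Lookup 'temp' → type int


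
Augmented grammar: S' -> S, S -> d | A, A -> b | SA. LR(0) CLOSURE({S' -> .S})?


Start: S' -> .S
For each item with dot before a nonterminal B, add B -> .γ for every B-production
Closure: [S' -> .S, S -> .d, S -> .A, A -> .b, A -> .SA]


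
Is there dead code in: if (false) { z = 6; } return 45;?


condition is constant false, so the whole block is unreachable
Dead: 'if (false) { z = 6; }'


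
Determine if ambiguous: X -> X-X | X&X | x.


'x-x&x' has two parse trees (no precedence encoded between - and &)
Ambiguous


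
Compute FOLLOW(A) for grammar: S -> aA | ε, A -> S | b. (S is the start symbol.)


$ ∈ FOLLOW(S). For each A -> αBβ: add FIRST(β)\{ε} to FOLLOW(B); if β nullable, add FOLLOW(A).
FOLLOW(A) = {$}


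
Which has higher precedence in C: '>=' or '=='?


'>=' is relational (level 7); '==' is equality (level 6)
Higher level binds tighter
'>=' has higher precedence than '=='


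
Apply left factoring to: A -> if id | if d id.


Common prefix: 'if'
Factored: A -> if A', A' -> id | d id


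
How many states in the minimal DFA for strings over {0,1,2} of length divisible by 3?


Track length mod 3: states 0..2, accept at 0
Minimal DFA: 3 states


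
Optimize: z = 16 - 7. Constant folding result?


16 - 7 = 9 at compile time
Optimized: z = 9


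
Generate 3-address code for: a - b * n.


Break into single-operator statements:
t1 = b * n
t2 = a - t1


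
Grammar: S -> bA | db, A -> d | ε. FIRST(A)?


Per alternative of A: FIRST(d) = {d}; FIRST(ε) = {ε}
FIRST(A) = {d, ε}


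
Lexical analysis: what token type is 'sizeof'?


Pattern: reserved word
Type: KEYWORD


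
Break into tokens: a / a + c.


Scan left to right, longest-match per lexeme
Tokens: ID(a), OP(/), ID(a), OP(+), ID(c)


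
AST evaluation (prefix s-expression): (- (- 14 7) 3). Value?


Evaluate inner: (- 14 7) = 7
Evaluate root: (- 7 3) = 4
Result: 4


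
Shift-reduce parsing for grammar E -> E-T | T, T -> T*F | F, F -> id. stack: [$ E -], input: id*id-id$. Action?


no handle ('E-' is not any RHS); shift 'id'
Action: shift


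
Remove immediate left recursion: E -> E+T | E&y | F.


Left-recursive alternatives: E+T, E&y; non-recursive: F
Introduce E': E -> FE', E' -> +TE' | &yE' | ε


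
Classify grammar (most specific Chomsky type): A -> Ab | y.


Left-linear: every RHS is a terminal or one nonterminal followed by a terminal
Classification: Type 3 (Regular)


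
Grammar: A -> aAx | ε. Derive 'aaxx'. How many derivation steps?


Derivation: A => aAx => aaAxx => aaxx
Steps: 3


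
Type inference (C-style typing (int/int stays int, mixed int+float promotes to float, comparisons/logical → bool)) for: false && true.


Operand types: bool && bool
Rule: logical operators take bool operands and yield bool
Result type: bool


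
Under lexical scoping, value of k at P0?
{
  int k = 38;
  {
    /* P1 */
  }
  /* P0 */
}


k declared in the same block as P0
k = 38


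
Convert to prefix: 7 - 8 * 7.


'*' binds tighter: tree is (- 7 (* 8 7))
Prefix: - 7 * 8 7


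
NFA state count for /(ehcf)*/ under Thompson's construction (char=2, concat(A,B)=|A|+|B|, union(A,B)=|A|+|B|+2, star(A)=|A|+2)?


Syntax tree has 4 char leaf(s), 0 union(s), 1 star(s)
chars contribute 4×2 = 8; each union adds +2; each star adds +2
Total: 8 + 0 + 2 = 10 states


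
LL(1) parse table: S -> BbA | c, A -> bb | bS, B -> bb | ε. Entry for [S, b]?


For [S, b]: 'b' ∈ FIRST(BbA)
Entry: S -> BbA


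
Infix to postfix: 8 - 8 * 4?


* has higher precedence, evaluate 8*4 first
Postfix: 8 8 4 * -


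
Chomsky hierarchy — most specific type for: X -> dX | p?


Right-linear: every RHS is a terminal or a terminal followed by one nonterminal
Classification: Type 3 (Regular)


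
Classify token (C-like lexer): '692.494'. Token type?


Pattern: digits with a decimal point
Type: FLOAT_LITERAL


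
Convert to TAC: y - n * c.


Break into single-operator statements:
t1 = n * c
t2 = y - t1


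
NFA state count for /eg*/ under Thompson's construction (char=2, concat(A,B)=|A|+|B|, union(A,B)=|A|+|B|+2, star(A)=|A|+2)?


Syntax tree has 2 char leaf(s), 0 union(s), 1 star(s)
chars contribute 2×2 = 4; each union adds +2; each star adds +2
Total: 4 + 0 + 2 = 6 states


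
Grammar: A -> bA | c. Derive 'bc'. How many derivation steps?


Derivation: A => bA => bc
Steps: 2


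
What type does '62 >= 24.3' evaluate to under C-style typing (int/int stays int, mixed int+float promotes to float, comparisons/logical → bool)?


Operand types: int >= float
Rule: comparison yields bool
Result type: bool


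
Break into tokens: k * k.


Scan left to right, longest-match per lexeme
Tokens: ID(k), OP(*), ID(k)


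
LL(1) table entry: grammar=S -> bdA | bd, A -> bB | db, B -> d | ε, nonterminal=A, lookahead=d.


For [A, d]: 'd' ∈ FIRST(db)
Entry: A -> db


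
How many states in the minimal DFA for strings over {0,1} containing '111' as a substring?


KMP-style automaton: 3 progress states + 1 absorbing accept = 4
Minimal DFA: 4 states


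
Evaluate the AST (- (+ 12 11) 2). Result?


Evaluate inner: (+ 12 11) = 23
Evaluate root: (- 23 2) = 21
Result: 21


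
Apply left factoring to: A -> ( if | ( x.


Common prefix: '('
Factored: A -> ( A', A' -> if | x


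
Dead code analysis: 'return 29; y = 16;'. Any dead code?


statement follows a return and is unreachable
Dead: 'y = 16'


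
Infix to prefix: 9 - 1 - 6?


left-to-right (same/higher precedence on left): tree is (- (- 9 1) 6)
Prefix: - - 9 1 6


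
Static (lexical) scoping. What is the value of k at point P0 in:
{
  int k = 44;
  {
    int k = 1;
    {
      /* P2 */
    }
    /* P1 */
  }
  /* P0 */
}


k declared in the same block as P0
k = 44


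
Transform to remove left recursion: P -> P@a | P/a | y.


Left-recursive alternatives: P@a, P/a; non-recursive: y
Introduce P': P -> yP', P' -> @aP' | /aP' | ε


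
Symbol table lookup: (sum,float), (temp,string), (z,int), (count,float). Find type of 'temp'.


Lookup 'temp' → type string


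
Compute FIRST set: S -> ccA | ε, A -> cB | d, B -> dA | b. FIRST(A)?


Per alternative of A: FIRST(cB) = {c}; FIRST(d) = {d}
FIRST(A) = {c, d}


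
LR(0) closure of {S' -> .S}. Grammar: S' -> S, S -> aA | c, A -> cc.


Start: S' -> .S
For each item with dot before a nonterminal B, add B -> .γ for every B-production
Closure: [S' -> .S, S -> .aA, S -> .c]


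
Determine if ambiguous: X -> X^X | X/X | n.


'n^n/n' has two parse trees (no precedence encoded between ^ and /)
Ambiguous


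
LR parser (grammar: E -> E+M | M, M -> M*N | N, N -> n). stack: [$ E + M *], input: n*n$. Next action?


no handle; shift 'n'
Action: shift


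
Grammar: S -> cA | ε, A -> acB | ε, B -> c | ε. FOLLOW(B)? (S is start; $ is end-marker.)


$ ∈ FOLLOW(S). For each A -> αBβ: add FIRST(β)\{ε} to FOLLOW(B); if β nullable, add FOLLOW(A).
FOLLOW(B) = {$}


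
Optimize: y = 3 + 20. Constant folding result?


3 + 20 = 23 at compile time
Optimized: y = 23


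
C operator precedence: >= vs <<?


'<<' is shift (level 8); '>=' is relational (level 7)
Higher level binds tighter
'<<' has higher precedence than '>='


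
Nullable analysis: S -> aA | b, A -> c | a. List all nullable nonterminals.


A nonterminal is nullable iff some alternative derives ε (directly, or every symbol in it is nullable)
Nullable: {}


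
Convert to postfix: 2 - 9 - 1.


Left to right (same or higher precedence on left)
Postfix: 2 9 - 1 -


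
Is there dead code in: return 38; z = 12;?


statement follows a return and is unreachable
Dead: 'z = 12'


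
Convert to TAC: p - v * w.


Break into single-operator statements:
t1 = v * w
t2 = p - t1


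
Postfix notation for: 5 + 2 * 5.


* has higher precedence, evaluate 2*5 first
Postfix: 5 2 5 * +


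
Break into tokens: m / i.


Scan left to right, longest-match per lexeme
Tokens: ID(m), OP(/), ID(i)


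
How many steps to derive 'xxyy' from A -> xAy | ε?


Derivation: A => xAy => xxAyy => xxyy
Steps: 3


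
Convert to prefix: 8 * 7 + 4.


left-to-right (same/higher precedence on left): tree is (+ (* 8 7) 4)
Prefix: + * 8 7 4


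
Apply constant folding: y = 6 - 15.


6 - 15 = -9 at compile time
Optimized: y = -9


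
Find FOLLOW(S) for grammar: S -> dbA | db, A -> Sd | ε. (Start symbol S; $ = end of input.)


$ ∈ FOLLOW(S). For each A -> αBβ: add FIRST(β)\{ε} to FOLLOW(B); if β nullable, add FOLLOW(A).
FOLLOW(S) = {$, d}


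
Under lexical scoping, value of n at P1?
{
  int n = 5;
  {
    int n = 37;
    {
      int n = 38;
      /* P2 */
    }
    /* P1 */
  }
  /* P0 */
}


n declared in the same block as P1
n = 37


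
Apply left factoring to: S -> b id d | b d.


Common prefix: 'b'
Factored: S -> b S', S' -> id d | d


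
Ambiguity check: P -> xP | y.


right-linear, alternatives start with distinct terminals 'x' vs 'y': unique leftmost derivation
Unambiguous


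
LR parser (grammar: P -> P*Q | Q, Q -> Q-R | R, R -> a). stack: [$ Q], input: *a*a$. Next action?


lookahead ∉ {-} so Q won't extend; reduce P -> Q
Action: reduce (P -> Q)


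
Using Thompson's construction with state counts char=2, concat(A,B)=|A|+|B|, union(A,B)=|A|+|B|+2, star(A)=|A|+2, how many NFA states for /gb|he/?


Syntax tree has 4 char leaf(s), 1 union(s), 0 star(s)
chars contribute 4×2 = 8; each union adds +2; each star adds +2
Total: 8 + 2 + 0 = 10 states


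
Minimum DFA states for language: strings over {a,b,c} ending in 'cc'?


Track the longest suffix of input matching a prefix of 'cc': 3 classes (prefixes of length 0..2)
Minimal DFA: 3 states


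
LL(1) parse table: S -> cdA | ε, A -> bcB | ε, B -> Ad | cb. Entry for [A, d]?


For [A, d]: ε is nullable and 'd' ∈ FOLLOW(A)
Entry: A -> ε


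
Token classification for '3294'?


Pattern: digits only
Type: INTEGER_LITERAL


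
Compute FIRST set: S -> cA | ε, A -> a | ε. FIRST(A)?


Per alternative of A: FIRST(a) = {a}; FIRST(ε) = {ε}
FIRST(A) = {a, ε}


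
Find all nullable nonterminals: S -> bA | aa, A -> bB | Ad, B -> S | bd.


A nonterminal is nullable iff some alternative derives ε (directly, or every symbol in it is nullable)
Nullable: {}


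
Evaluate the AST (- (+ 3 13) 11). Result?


Evaluate inner: (+ 3 13) = 16
Evaluate root: (- 16 11) = 5
Result: 5


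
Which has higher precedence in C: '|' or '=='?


'==' is equality (level 6); '|' is bitwise OR (level 3)
Higher level binds tighter
'==' has higher precedence than '|'


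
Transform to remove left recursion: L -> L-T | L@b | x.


Left-recursive alternatives: L-T, L@b; non-recursive: x
Introduce L': L -> xL', L' -> -TL' | @bL' | ε


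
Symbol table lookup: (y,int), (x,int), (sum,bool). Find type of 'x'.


Lookup 'x' → type int


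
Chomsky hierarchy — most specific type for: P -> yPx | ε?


Single nonterminal LHS, but y^n x^n is not regular
Classification: Type 2 (Context-Free)


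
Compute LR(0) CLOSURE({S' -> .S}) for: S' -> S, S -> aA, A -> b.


Start: S' -> .S
For each item with dot before a nonterminal B, add B -> .γ for every B-production
Closure: [S' -> .S, S -> .aA]


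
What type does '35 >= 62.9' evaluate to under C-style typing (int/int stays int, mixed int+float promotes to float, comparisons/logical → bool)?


Operand types: int >= float
Rule: comparison yields bool
Result type: bool


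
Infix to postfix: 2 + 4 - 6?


Left to right (same or higher precedence on left)
Postfix: 2 4 + 6 -


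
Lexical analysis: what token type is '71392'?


Pattern: digits only
Type: INTEGER_LITERAL


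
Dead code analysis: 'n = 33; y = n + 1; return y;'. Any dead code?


n is read by y's definition; y is returned
No dead code


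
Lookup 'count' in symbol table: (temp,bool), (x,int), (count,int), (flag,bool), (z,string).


Lookup 'count' → type int


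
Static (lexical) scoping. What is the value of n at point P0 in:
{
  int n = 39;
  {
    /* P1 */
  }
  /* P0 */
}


n declared in the same block as P0
n = 39


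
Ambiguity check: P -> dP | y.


right-linear, alternatives start with distinct terminals 'd' vs 'y': unique leftmost derivation
Unambiguous


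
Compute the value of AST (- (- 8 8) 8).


Evaluate inner: (- 8 8) = 0
Evaluate root: (- 0 8) = -8
Result: -8


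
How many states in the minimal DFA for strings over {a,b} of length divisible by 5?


Track length mod 5: states 0..4, accept at 0
Minimal DFA: 5 states


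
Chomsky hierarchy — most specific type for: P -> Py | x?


Left-linear: every RHS is a terminal or one nonterminal followed by a terminal
Classification: Type 3 (Regular)


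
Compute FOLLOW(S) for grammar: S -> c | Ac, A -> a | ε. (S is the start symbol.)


$ ∈ FOLLOW(S). For each A -> αBβ: add FIRST(β)\{ε} to FOLLOW(B); if β nullable, add FOLLOW(A).
FOLLOW(S) = {$}


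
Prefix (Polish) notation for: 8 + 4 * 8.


'*' binds tighter: tree is (+ 8 (* 4 8))
Prefix: + 8 * 4 8


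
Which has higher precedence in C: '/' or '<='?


'/' is multiplicative (level 10); '<=' is relational (level 7)
Higher level binds tighter
'/' has higher precedence than '<='


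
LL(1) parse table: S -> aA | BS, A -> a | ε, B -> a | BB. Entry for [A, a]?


For [A, a]: 'a' ∈ FIRST(a)
Entry: A -> a


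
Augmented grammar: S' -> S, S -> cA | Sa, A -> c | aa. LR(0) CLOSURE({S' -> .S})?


Start: S' -> .S
For each item with dot before a nonterminal B, add B -> .γ for every B-production
Closure: [S' -> .S, S -> .cA, S -> .Sa]


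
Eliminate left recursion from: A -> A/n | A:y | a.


Left-recursive alternatives: A/n, A:y; non-recursive: a
Introduce A': A -> aA', A' -> /nA' | :yA' | ε


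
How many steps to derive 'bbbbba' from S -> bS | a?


Derivation: S => bS => bbS => bbbS => bbbbS => bbbbbS => bbbbba
Steps: 6


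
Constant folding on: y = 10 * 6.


10 * 6 = 60 at compile time
Optimized: y = 60


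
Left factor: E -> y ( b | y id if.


Common prefix: 'y'
Factored: E -> y E', E' -> ( b | id if


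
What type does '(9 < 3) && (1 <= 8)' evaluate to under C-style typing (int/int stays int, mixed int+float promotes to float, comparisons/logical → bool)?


Operand types: bool && bool
Rule: logical operators take bool operands and yield bool
Result type: bool


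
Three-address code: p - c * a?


Break into single-operator statements:
t1 = c * a
t2 = p - t1


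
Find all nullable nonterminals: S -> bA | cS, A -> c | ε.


A nonterminal is nullable iff some alternative derives ε (directly, or every symbol in it is nullable)
Nullable: {A}


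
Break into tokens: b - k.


Scan left to right, longest-match per lexeme
Tokens: ID(b), OP(-), ID(k)


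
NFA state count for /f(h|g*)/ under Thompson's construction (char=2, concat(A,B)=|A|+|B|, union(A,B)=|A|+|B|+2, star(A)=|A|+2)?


Syntax tree has 3 char leaf(s), 1 union(s), 1 star(s)
chars contribute 3×2 = 6; each union adds +2; each star adds +2
Total: 6 + 2 + 2 = 10 states


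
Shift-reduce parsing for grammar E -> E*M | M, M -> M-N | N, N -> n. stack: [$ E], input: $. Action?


start symbol E on stack, input exhausted
Action: accept


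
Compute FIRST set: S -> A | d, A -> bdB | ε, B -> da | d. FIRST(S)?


Per alternative of S: FIRST(A) = {b, ε}; FIRST(d) = {d}
FIRST(S) = {b, d, ε}


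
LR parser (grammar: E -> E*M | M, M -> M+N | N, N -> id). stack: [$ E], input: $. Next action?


start symbol E on stack, input exhausted
Action: accept


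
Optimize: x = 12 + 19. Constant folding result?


12 + 19 = 31 at compile time
Optimized: x = 31


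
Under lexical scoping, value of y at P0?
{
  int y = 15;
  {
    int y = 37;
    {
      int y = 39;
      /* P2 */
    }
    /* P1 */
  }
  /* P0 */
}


y declared in the same block as P0
y = 15


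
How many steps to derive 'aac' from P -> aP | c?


Derivation: P => aP => aaP => aac
Steps: 3


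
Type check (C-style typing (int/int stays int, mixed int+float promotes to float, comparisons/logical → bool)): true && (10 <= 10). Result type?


Operand types: bool && bool
Rule: logical operators take bool operands and yield bool
Result type: bool


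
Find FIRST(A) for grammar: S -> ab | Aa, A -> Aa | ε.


Per alternative of A: FIRST(Aa) = {a}; FIRST(ε) = {ε}
FIRST(A) = {a, ε}


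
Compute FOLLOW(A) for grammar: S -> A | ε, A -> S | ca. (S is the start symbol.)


$ ∈ FOLLOW(S). For each A -> αBβ: add FIRST(β)\{ε} to FOLLOW(B); if β nullable, add FOLLOW(A).
FOLLOW(A) = {$}


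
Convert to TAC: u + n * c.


Break into single-operator statements:
t1 = n * c
t2 = u + t1


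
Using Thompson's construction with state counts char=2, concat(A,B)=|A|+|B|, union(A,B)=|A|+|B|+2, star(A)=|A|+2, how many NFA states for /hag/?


Syntax tree has 3 char leaf(s), 0 union(s), 0 star(s)
chars contribute 3×2 = 6; each union adds +2; each star adds +2
Total: 6 + 0 + 0 = 6 states


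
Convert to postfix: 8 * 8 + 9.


Left to right (same or higher precedence on left)
Postfix: 8 8 * 9 +


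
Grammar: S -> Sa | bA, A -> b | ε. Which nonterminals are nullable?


A nonterminal is nullable iff some alternative derives ε (directly, or every symbol in it is nullable)
Nullable: {A}


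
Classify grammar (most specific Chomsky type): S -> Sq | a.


Left-linear: every RHS is a terminal or one nonterminal followed by a terminal
Classification: Type 3 (Regular)


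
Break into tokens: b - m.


Scan left to right, longest-match per lexeme
Tokens: ID(b), OP(-), ID(m)


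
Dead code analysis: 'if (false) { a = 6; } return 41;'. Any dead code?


condition is constant false, so the whole block is unreachable
Dead: 'if (false) { a = 6; }'


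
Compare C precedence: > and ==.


'>' is relational (level 7); '==' is equality (level 6)
Higher level binds tighter
'>' has higher precedence than '=='


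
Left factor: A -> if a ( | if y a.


Common prefix: 'if'
Factored: A -> if A', A' -> a ( | y a


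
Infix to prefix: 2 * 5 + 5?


left-to-right (same/higher precedence on left): tree is (+ (* 2 5) 5)
Prefix: + * 2 5 5


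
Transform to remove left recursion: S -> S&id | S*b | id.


Left-recursive alternatives: S&id, S*b; non-recursive: id
Introduce S': S -> idS', S' -> &idS' | *bS' | ε


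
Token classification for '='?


Pattern: operator symbol
Type: OPERATOR


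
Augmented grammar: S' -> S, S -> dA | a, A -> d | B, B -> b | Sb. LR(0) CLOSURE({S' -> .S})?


Start: S' -> .S
For each item with dot before a nonterminal B, add B -> .γ for every B-production
Closure: [S' -> .S, S -> .dA, S -> .a]


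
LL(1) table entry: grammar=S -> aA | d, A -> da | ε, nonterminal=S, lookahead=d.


For [S, d]: 'd' ∈ FIRST(d)
Entry: S -> d


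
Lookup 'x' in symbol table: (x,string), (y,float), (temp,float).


Lookup 'x' → type string


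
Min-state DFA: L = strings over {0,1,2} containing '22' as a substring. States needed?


KMP-style automaton: 2 progress states + 1 absorbing accept = 3
Minimal DFA: 3 states


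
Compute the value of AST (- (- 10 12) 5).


Evaluate inner: (- 10 12) = -2
Evaluate root: (- -2 5) = -7
Result: -7


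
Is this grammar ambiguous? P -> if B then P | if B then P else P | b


dangling else: 'if B then if B then b else b' parses two ways
Ambiguous


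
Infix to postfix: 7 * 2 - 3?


Left to right (same or higher precedence on left)
Postfix: 7 2 * 3 -


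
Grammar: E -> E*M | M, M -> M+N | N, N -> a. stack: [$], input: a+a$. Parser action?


no handle on stack; shift 'a'
Action: shift


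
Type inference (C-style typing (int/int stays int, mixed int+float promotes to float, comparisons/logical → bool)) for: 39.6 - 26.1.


Operand types: float - float
Rule: mixed int/float promotes to float; int/int stays int
Result type: float


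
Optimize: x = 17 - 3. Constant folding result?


17 - 3 = 14 at compile time
Optimized: x = 14


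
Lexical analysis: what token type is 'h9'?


Pattern: letter/underscore followed by alphanumerics, not a keyword
Type: IDENTIFIER


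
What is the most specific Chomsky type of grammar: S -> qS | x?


Right-linear: every RHS is a terminal or a terminal followed by one nonterminal
Classification: Type 3 (Regular)


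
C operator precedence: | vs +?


'+' is additive (level 9); '|' is bitwise OR (level 3)
Higher level binds tighter
'+' has higher precedence than '|'


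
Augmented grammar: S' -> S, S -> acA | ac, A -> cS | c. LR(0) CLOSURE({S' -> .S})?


Start: S' -> .S
For each item with dot before a nonterminal B, add B -> .γ for every B-production
Closure: [S' -> .S, S -> .acA, S -> .ac]


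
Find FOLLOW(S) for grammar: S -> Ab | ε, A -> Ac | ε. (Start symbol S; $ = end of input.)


$ ∈ FOLLOW(S). For each A -> αBβ: add FIRST(β)\{ε} to FOLLOW(B); if β nullable, add FOLLOW(A).
FOLLOW(S) = {$}


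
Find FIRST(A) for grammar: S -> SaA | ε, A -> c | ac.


Per alternative of A: FIRST(c) = {c}; FIRST(ac) = {a}
FIRST(A) = {a, c}


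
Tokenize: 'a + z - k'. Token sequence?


Scan left to right, longest-match per lexeme
Tokens: ID(a), OP(+), ID(z), OP(-), ID(k)


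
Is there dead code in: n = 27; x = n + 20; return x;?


n is read by x's definition; x is returned
No dead code


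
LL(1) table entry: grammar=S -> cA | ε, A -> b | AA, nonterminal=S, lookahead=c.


For [S, c]: 'c' ∈ FIRST(cA)
Entry: S -> cA


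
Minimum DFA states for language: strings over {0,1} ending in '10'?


Track the longest suffix of input matching a prefix of '10': 3 classes (prefixes of length 0..2)
Minimal DFA: 3 states


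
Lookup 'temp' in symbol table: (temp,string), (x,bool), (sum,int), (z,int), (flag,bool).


Lookup 'temp' → type string


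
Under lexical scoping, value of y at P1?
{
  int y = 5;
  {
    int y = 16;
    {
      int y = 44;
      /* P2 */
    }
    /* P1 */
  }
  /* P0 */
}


y declared in the same block as P1
y = 16


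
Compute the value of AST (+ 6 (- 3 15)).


Evaluate inner: (- 3 15) = -12
Evaluate root: (+ 6 -12) = -6
Result: -6


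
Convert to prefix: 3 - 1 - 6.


left-to-right (same/higher precedence on left): tree is (- (- 3 1) 6)
Prefix: - - 3 1 6


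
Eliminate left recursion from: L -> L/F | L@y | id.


Left-recursive alternatives: L/F, L@y; non-recursive: id
Introduce L': L -> idL', L' -> /FL' | @yL' | ε


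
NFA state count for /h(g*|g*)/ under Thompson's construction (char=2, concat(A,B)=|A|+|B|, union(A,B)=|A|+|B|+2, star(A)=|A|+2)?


Syntax tree has 3 char leaf(s), 1 union(s), 2 star(s)
chars contribute 3×2 = 6; each union adds +2; each star adds +2
Total: 6 + 2 + 4 = 12 states


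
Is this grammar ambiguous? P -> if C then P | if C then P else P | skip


dangling else: 'if C then if C then skip else skip' parses two ways
Ambiguous


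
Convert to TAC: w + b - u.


Break into single-operator statements:
t1 = w + b
t2 = t1 - u


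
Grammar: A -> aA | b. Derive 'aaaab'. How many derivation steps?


Derivation: A => aA => aaA => aaaA => aaaaA => aaaab
Steps: 5


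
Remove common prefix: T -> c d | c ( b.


Common prefix: 'c'
Factored: T -> c T', T' -> d | ( b


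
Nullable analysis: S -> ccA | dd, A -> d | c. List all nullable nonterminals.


A nonterminal is nullable iff some alternative derives ε (directly, or every symbol in it is nullable)
Nullable: {}


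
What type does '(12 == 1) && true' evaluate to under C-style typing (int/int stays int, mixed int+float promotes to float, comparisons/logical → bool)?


Operand types: bool && bool
Rule: logical operators take bool operands and yield bool
Result type: bool


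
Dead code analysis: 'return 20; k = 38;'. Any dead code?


statement follows a return and is unreachable
Dead: 'k = 38'


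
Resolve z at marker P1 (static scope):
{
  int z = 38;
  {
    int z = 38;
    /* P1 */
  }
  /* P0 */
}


z declared in the same block as P1
z = 38


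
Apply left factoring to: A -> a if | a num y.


Common prefix: 'a'
Factored: A -> a A', A' -> if | num y


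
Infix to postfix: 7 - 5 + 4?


Left to right (same or higher precedence on left)
Postfix: 7 5 - 4 +


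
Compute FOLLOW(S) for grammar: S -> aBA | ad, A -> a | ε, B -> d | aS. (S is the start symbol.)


$ ∈ FOLLOW(S). For each A -> αBβ: add FIRST(β)\{ε} to FOLLOW(B); if β nullable, add FOLLOW(A).
FOLLOW(S) = {$, a}


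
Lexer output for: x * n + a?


Scan left to right, longest-match per lexeme
Tokens: ID(x), OP(*), ID(n), OP(+), ID(a)


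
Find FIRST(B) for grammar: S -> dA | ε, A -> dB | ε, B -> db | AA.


Per alternative of B: FIRST(db) = {d}; FIRST(AA) = {d, ε}
FIRST(B) = {d, ε}


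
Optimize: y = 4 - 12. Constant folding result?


4 - 12 = -8 at compile time
Optimized: y = -8


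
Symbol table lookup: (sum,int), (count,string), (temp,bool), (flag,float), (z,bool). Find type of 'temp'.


Lookup 'temp' → type bool


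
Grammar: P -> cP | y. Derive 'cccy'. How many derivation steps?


Derivation: P => cP => ccP => cccP => cccy
Steps: 4


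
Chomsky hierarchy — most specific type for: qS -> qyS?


LHS has context (more than one symbol) and |LHS| ≤ |RHS|
Classification: Type 1 (Context-Sensitive)


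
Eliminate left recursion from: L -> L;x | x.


Left-recursive alternatives: L;x; non-recursive: x
Introduce L': L -> xL', L' -> ;xL' | ε


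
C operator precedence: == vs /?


'/' is multiplicative (level 10); '==' is equality (level 6)
Higher level binds tighter
'/' has higher precedence than '=='


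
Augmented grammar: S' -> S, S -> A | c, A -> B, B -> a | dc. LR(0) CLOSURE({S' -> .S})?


Start: S' -> .S
For each item with dot before a nonterminal B, add B -> .γ for every B-production
Closure: [S' -> .S, S -> .A, S -> .c, A -> .B, B -> .a, B -> .dc]


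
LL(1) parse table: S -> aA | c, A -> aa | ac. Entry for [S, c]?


For [S, c]: 'c' ∈ FIRST(c)
Entry: S -> c


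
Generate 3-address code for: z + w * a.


Break into single-operator statements:
t1 = w * a
t2 = z + t1


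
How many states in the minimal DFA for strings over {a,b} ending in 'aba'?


Track the longest suffix of input matching a prefix of 'aba': 4 classes (prefixes of length 0..3)
Minimal DFA: 4 states


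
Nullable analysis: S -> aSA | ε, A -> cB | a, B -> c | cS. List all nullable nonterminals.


A nonterminal is nullable iff some alternative derives ε (directly, or every symbol in it is nullable)
Nullable: {S}


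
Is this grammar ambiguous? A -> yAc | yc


balanced y^n…c^n: each string has a unique parse
Unambiguous


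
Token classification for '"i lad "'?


Pattern: double-quoted sequence
Type: STRING_LITERAL


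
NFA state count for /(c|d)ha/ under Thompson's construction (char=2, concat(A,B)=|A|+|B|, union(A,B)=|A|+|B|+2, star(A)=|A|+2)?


Syntax tree has 4 char leaf(s), 1 union(s), 0 star(s)
chars contribute 4×2 = 8; each union adds +2; each star adds +2
Total: 8 + 2 + 0 = 10 states


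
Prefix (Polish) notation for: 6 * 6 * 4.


left-to-right (same/higher precedence on left): tree is (* (* 6 6) 4)
Prefix: * * 6 6 4


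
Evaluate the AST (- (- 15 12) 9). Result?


Evaluate inner: (- 15 12) = 3
Evaluate root: (- 3 9) = -6
Result: -6


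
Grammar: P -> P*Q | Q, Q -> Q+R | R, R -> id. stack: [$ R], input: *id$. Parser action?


'R' (not preceded by Q+) is the handle for Q -> R
Action: reduce (Q -> R)


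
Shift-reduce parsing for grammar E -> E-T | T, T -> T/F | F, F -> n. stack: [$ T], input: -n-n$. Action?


lookahead ∉ {/} so T won't extend; reduce E -> T
Action: reduce (E -> T)


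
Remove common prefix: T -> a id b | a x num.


Common prefix: 'a'
Factored: T -> a T', T' -> id b | x num


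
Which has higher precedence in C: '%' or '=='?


'%' is multiplicative (level 10); '==' is equality (level 6)
Higher level binds tighter
'%' has higher precedence than '=='


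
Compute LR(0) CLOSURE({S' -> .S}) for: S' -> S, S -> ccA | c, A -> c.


Start: S' -> .S
For each item with dot before a nonterminal B, add B -> .γ for every B-production
Closure: [S' -> .S, S -> .ccA, S -> .c]


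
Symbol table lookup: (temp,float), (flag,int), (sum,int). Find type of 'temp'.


Lookup 'temp' → type float


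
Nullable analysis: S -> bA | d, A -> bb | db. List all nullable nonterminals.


A nonterminal is nullable iff some alternative derives ε (directly, or every symbol in it is nullable)
Nullable: {}


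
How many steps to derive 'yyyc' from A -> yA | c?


Derivation: A => yA => yyA => yyyA => yyyc
Steps: 4


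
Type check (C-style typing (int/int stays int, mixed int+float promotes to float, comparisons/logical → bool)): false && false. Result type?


Operand types: bool && bool
Rule: logical operators take bool operands and yield bool
Result type: bool


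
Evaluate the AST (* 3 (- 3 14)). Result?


Evaluate inner: (- 3 14) = -11
Evaluate root: (* 3 -11) = -33
Result: -33


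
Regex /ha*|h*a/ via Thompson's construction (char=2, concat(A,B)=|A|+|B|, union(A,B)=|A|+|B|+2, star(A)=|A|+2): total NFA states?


Syntax tree has 4 char leaf(s), 1 union(s), 2 star(s)
chars contribute 4×2 = 8; each union adds +2; each star adds +2
Total: 8 + 2 + 4 = 14 states


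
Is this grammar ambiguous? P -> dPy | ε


balanced d^n…y^n: each string has a unique parse
Unambiguous


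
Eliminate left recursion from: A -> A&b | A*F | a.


Left-recursive alternatives: A&b, A*F; non-recursive: a
Introduce A': A -> aA', A' -> &bA' | *FA' | ε


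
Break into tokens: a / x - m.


Scan left to right, longest-match per lexeme
Tokens: ID(a), OP(/), ID(x), OP(-), ID(m)


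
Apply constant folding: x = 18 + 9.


18 + 9 = 27 at compile time
Optimized: x = 27


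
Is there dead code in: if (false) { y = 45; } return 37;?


condition is constant false, so the whole block is unreachable
Dead: 'if (false) { y = 45; }'


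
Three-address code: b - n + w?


Break into single-operator statements:
t1 = b - n
t2 = t1 + w


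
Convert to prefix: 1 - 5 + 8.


left-to-right (same/higher precedence on left): tree is (+ (- 1 5) 8)
Prefix: + - 1 5 8


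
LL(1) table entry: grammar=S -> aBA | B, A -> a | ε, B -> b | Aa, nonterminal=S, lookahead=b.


For [S, b]: 'b' ∈ FIRST(B)
Entry: S -> B


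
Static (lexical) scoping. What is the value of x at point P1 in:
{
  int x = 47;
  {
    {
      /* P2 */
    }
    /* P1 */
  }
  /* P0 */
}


P1's block does not declare x; resolves to the enclosing declaration at depth 0
x = 47


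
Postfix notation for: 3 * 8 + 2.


Left to right (same or higher precedence on left)
Postfix: 3 8 * 2 +


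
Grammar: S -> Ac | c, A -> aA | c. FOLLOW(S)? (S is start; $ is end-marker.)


$ ∈ FOLLOW(S). For each A -> αBβ: add FIRST(β)\{ε} to FOLLOW(B); if β nullable, add FOLLOW(A).
FOLLOW(S) = {$}


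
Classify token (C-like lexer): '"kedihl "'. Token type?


Pattern: double-quoted sequence
Type: STRING_LITERAL


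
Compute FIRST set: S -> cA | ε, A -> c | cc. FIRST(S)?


Per alternative of S: FIRST(cA) = {c}; FIRST(ε) = {ε}
FIRST(S) = {c, ε}


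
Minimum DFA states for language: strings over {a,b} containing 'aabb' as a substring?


KMP-style automaton: 4 progress states + 1 absorbing accept = 5
Minimal DFA: 5 states


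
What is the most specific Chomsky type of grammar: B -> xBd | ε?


Single nonterminal LHS, but x^n d^n is not regular
Classification: Type 2 (Context-Free)


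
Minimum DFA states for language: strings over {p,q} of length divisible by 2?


Track length mod 2: states 0..1, accept at 0
Minimal DFA: 2 states


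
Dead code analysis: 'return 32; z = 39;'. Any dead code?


statement follows a return and is unreachable
Dead: 'z = 39'


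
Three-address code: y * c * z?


Break into single-operator statements:
t1 = y * c
t2 = t1 * z


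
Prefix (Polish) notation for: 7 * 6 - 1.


left-to-right (same/higher precedence on left): tree is (- (* 7 6) 1)
Prefix: - * 7 6 1


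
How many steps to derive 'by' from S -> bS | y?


Derivation: S => bS => by
Steps: 2


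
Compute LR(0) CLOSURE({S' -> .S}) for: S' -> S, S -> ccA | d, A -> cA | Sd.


Start: S' -> .S
For each item with dot before a nonterminal B, add B -> .γ for every B-production
Closure: [S' -> .S, S -> .ccA, S -> .d]
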